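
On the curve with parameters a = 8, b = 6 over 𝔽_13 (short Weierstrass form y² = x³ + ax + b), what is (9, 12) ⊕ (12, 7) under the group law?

(9, 12) + (12, 7). λ = (7 - 12)/(12 - 9) ≡ 8/3 mod 13. 3⁻¹ ≡ 9 (mod 13) since 3·9 = 27 ≡ 1, so λ ≡ 7.
  x = λ² - 9 - 12 = 49 - 21 ≡ 2; y = λ·(9 - 2) - 12 ≡ 11. → (2, 11)

(2, 11)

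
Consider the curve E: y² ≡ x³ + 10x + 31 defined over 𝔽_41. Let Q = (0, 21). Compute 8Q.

(28, 0)

Double-and-add on 8 = (1000)₂. Start with Q = (0, 21) for the leading 1-bit.
double: tangent at (0, 21): λ = (3·0² + 10)/(2·21) ≡ 10/1. 1⁻¹ ≡ 1 (mod 41) since 1·1 = 1 ≡ 1, so λ ≡ 10·1 ≡ 10.
  x = λ² - 0 - 0 = 100 - 0 ≡ 18; y = λ·(0 - 18) - 21 ≡ 4. → (18, 4)
double: tangent at (18, 4): λ = (3·18² + 10)/(2·4) ≡ 39/8. 8⁻¹ ≡ 36 (mod 41) since 8·36 = 288 ≡ 1, so λ ≡ 39·36 ≡ 10.
  x = λ² - 18 - 18 = 100 - 36 ≡ 23; y = λ·(18 - 23) - 4 ≡ 28. → (23, 28)
double: tangent at (23, 28): λ = (3·23² + 10)/(2·28) ≡ 39/15. 15⁻¹ ≡ 11 (mod 41), so λ ≡ 39·11 ≡ 19.
  x = λ² - 23 - 23 = 361 - 46 ≡ 28; y = λ·(23 - 28) - 28 ≡ 0. → (28, 0)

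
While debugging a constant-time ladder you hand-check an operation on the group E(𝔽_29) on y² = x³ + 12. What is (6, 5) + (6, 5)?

(13, 18)

tangent at (6, 5): λ = (3·6² + 0)/(2·5) ≡ 21/10. 10⁻¹ ≡ 3 (mod 29) since 10·3 = 30 ≡ 1, so λ ≡ 21·3 ≡ 5.
  x = λ² - 6 - 6 = 25 - 12 ≡ 13; y = λ·(6 - 13) - 5 ≡ 18. → (13, 18)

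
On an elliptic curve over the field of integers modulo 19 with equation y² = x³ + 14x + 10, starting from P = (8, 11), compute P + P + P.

Repeated addition: build up to 3P.
2P: tangent at (8, 11): λ = (3·8² + 14)/(2·11) ≡ 16/3. 3⁻¹ ≡ 13 (mod 19) since 3·13 = 39 ≡ 1, so λ ≡ 16·13 ≡ 18.
  x = λ² - 8 - 8 = 324 - 16 ≡ 4; y = λ·(8 - 4) - 11 ≡ 4. → (4, 4)
3P: (4, 4) + (8, 11). λ = (11 - 4)/(8 - 4) ≡ 7/4 mod 19. 4⁻¹ ≡ 5 (mod 19), so λ ≡ 16.
  x = λ² - 4 - 8 = 256 - 12 ≡ 16; y = λ·(4 - 16) - 4 ≡ 13. → (16, 13)

(16, 13)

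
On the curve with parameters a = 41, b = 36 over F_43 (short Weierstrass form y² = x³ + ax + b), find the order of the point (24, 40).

9

2P: tangent at (24, 40): λ = (3·24² + 41)/(2·40) ≡ 6/37. 37⁻¹ ≡ 7 (mod 43), so λ ≡ 6·7 ≡ 42.
  x = λ² - 24 - 24 = 1764 - 48 ≡ 39; y = λ·(24 - 39) - 40 ≡ 18. → (39, 18)
3P: (39, 18) + (24, 40). λ = (40 - 18)/(24 - 39) ≡ 22/28 mod 43. 28⁻¹ ≡ 20 (mod 43) since 28·20 = 560 ≡ 1, so λ ≡ 10.
  x = λ² - 39 - 24 = 100 - 63 ≡ 37; y = λ·(39 - 37) - 18 ≡ 2. → (37, 2)
4P: (37, 2) + (24, 40). λ = (40 - 2)/(24 - 37) ≡ 38/30 mod 43. 30⁻¹ ≡ 33 (mod 43) since 30·33 = 990 ≡ 1, so λ ≡ 7.
  x = λ² - 37 - 24 = 49 - 61 ≡ 31; y = λ·(37 - 31) - 2 ≡ 40. → (31, 40)
5P: (31, 40) + (24, 40). λ = (40 - 40)/(24 - 31) ≡ 0/36 mod 43. 36⁻¹ ≡ 6 (mod 43) since 36·6 = 216 ≡ 1, so λ ≡ 0.
  x = λ² - 31 - 24 = 0 - 55 ≡ 31; y = λ·(31 - 31) - 40 ≡ 3. → (31, 3)
6P: (31, 3) + (24, 40). λ = (40 - 3)/(24 - 31) ≡ 37/36 mod 43. 36⁻¹ ≡ 6 (mod 43), so λ ≡ 7.
  x = λ² - 31 - 24 = 49 - 55 ≡ 37; y = λ·(31 - 37) - 3 ≡ 41. → (37, 41)
7P: (37, 41) + (24, 40). λ = (40 - 41)/(24 - 37) ≡ 42/30 mod 43. 30⁻¹ ≡ 33 (mod 43) since 30·33 = 990 ≡ 1, so λ ≡ 10.
  x = λ² - 37 - 24 = 100 - 61 ≡ 39; y = λ·(37 - 39) - 41 ≡ 25. → (39, 25)
8P: (39, 25) + (24, 40). λ = (40 - 25)/(24 - 39) ≡ 15/28 mod 43. 28⁻¹ ≡ 20 (mod 43), so λ ≡ 42.
  x = λ² - 39 - 24 = 1764 - 63 ≡ 24; y = λ·(39 - 24) - 25 ≡ 3. → (24, 3)
9P: (24, 3) + (24, 40): same x and y₁ ≡ -y₂, so the sum is O.
9P = O, so the order is 9.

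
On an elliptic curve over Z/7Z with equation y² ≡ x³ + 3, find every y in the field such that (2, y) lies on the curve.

2, 5

x³ + 0x + 3 = 11 ≡ 4 (mod 7).
Square roots of 4 mod 7: 2 and 5 (since 2² = 4 ≡ 4).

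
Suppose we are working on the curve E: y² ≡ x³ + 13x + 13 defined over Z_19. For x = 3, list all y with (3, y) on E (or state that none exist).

none

x³ + 13x + 13 = 79 ≡ 3 (mod 19).
3 is a non-residue mod 19; no y exists.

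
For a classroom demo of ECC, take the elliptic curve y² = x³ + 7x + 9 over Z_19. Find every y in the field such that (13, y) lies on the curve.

6, 13

x³ + 7x + 9 = 2297 ≡ 17 (mod 19).
Square roots of 17 mod 19: 6 and 13 (since 6² = 36 ≡ 17).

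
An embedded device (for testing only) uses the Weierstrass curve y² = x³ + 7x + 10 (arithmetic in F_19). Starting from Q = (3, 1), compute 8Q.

Repeated addition: build up to 8Q.
2Q: tangent at (3, 1): λ = (3·3² + 7)/(2·1) ≡ 15/2. 2⁻¹ ≡ 10 (mod 19), so λ ≡ 15·10 ≡ 17.
  x = λ² - 3 - 3 = 289 - 6 ≡ 17; y = λ·(3 - 17) - 1 ≡ 8. → (17, 8)
3Q: (17, 8) + (3, 1). λ = (1 - 8)/(3 - 17) ≡ 12/5 mod 19. 5⁻¹ ≡ 4 (mod 19) since 5·4 = 20 ≡ 1, so λ ≡ 10.
  x = λ² - 17 - 3 = 100 - 20 ≡ 4; y = λ·(17 - 4) - 8 ≡ 8. → (4, 8)
4Q: (4, 8) + (3, 1). λ = (1 - 8)/(3 - 4) ≡ 12/18 mod 19. 18⁻¹ ≡ 18 (mod 19), so λ ≡ 7.
  x = λ² - 4 - 3 = 49 - 7 ≡ 4; y = λ·(4 - 4) - 8 ≡ 11. → (4, 11)
5Q: (4, 11) + (3, 1). λ = (1 - 11)/(3 - 4) ≡ 9/18 mod 19. 18⁻¹ ≡ 18 (mod 19), so λ ≡ 10.
  x = λ² - 4 - 3 = 100 - 7 ≡ 17; y = λ·(4 - 17) - 11 ≡ 11. → (17, 11)
6Q: (17, 11) + (3, 1). λ = (1 - 11)/(3 - 17) ≡ 9/5 mod 19. 5⁻¹ ≡ 4 (mod 19), so λ ≡ 17.
  x = λ² - 17 - 3 = 289 - 20 ≡ 3; y = λ·(17 - 3) - 11 ≡ 18. → (3, 18)
7Q: (3, 18) + (3, 1): same x and y₁ ≡ -y₂, so the sum is O.
8Q: O + (3, 1) = (3, 1) (identity).

(3, 1)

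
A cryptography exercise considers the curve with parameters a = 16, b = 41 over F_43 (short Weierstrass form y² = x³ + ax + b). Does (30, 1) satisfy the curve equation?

yes

y² = 1² ≡ 1; x³ + 16x + 41 = 27521 ≡ 1 (mod 43). 1 = 1.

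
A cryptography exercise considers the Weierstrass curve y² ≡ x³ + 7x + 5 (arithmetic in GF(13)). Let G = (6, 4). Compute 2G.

tangent at (6, 4): λ = (3·6² + 7)/(2·4) ≡ 11/8. 8⁻¹ ≡ 5 (mod 13) since 8·5 = 40 ≡ 1, so λ ≡ 11·5 ≡ 3.
  x = λ² - 6 - 6 = 9 - 12 ≡ 10; y = λ·(6 - 10) - 4 ≡ 10. → (10, 10)

(10, 10)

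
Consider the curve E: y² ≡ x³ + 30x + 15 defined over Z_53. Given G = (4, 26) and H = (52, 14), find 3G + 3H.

(38, 35)

First 3G:
Repeated addition: build up to 3G.
2G: tangent at (4, 26): λ = (3·4² + 30)/(2·26) ≡ 25/52. 52⁻¹ ≡ 52 (mod 53) since 52·52 = 2704 ≡ 1, so λ ≡ 25·52 ≡ 28.
  x = λ² - 4 - 4 = 784 - 8 ≡ 34; y = λ·(4 - 34) - 26 ≡ 35. → (34, 35)
3G: (34, 35) + (4, 26). λ = (26 - 35)/(4 - 34) ≡ 44/23 mod 53. 23⁻¹ ≡ 30 (mod 53) since 23·30 = 690 ≡ 1, so λ ≡ 48.
  x = λ² - 34 - 4 = 2304 - 38 ≡ 40; y = λ·(34 - 40) - 35 ≡ 48. → (40, 48)
3G = (40, 48).
Next 3H:
Repeated addition: build up to 3H.
2H: tangent at (52, 14): λ = (3·52² + 30)/(2·14) ≡ 33/28. 28⁻¹ ≡ 36 (mod 53) since 28·36 = 1008 ≡ 1, so λ ≡ 33·36 ≡ 22.
  x = λ² - 52 - 52 = 484 - 104 ≡ 9; y = λ·(52 - 9) - 14 ≡ 31. → (9, 31)
3H: (9, 31) + (52, 14). λ = (14 - 31)/(52 - 9) ≡ 36/43 mod 53. 43⁻¹ ≡ 37 (mod 53), so λ ≡ 7.
  x = λ² - 9 - 52 = 49 - 61 ≡ 41; y = λ·(9 - 41) - 31 ≡ 10. → (41, 10)
3H = (41, 10).
Finally 3G + 3H:
(40, 48) + (41, 10). λ = (10 - 48)/(41 - 40) ≡ 15/1 mod 53. 1⁻¹ ≡ 1 (mod 53), so λ ≡ 15.
  x = λ² - 40 - 41 = 225 - 81 ≡ 38; y = λ·(40 - 38) - 48 ≡ 35. → (38, 35)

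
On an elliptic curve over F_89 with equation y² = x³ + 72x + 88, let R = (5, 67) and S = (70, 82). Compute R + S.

(5, 67) + (70, 82). λ = (82 - 67)/(70 - 5) ≡ 15/65 mod 89. 65⁻¹ ≡ 63 (mod 89), so λ ≡ 55.
  x = λ² - 5 - 70 = 3025 - 75 ≡ 13; y = λ·(5 - 13) - 67 ≡ 27. → (13, 27)

(13, 27)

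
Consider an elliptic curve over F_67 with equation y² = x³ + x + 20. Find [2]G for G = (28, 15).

(34, 37)

tangent at (28, 15): λ = (3·28² + 1)/(2·15) ≡ 8/30. 30⁻¹ ≡ 38 (mod 67), so λ ≡ 8·38 ≡ 36.
  x = λ² - 28 - 28 = 1296 - 56 ≡ 34; y = λ·(28 - 34) - 15 ≡ 37. → (34, 37)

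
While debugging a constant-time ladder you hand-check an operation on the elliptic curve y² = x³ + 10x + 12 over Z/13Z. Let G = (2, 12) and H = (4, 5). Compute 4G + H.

(7, 10)

First 4G:
Repeated addition: build up to 4G.
2G: tangent at (2, 12): λ = (3·2² + 10)/(2·12) ≡ 9/11. 11⁻¹ ≡ 6 (mod 13), so λ ≡ 9·6 ≡ 2.
  x = λ² - 2 - 2 = 4 - 4 ≡ 0; y = λ·(2 - 0) - 12 ≡ 5. → (0, 5)
3G: (0, 5) + (2, 12). λ = (12 - 5)/(2 - 0) ≡ 7/2 mod 13. 2⁻¹ ≡ 7 (mod 13), so λ ≡ 10.
  x = λ² - 0 - 2 = 100 - 2 ≡ 7; y = λ·(0 - 7) - 5 ≡ 3. → (7, 3)
4G: (7, 3) + (2, 12). λ = (12 - 3)/(2 - 7) ≡ 9/8 mod 13. 8⁻¹ ≡ 5 (mod 13), so λ ≡ 6.
  x = λ² - 7 - 2 = 36 - 9 ≡ 1; y = λ·(7 - 1) - 3 ≡ 7. → (1, 7)
4G = (1, 7).
Finally 4G + H:
(1, 7) + (4, 5). λ = (5 - 7)/(4 - 1) ≡ 11/3 mod 13. 3⁻¹ ≡ 9 (mod 13), so λ ≡ 8.
  x = λ² - 1 - 4 = 64 - 5 ≡ 7; y = λ·(1 - 7) - 7 ≡ 10. → (7, 10)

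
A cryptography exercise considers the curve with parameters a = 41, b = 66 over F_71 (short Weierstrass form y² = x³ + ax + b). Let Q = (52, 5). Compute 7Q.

(51, 11)

Repeated addition: build up to 7Q.
2Q: tangent at (52, 5): λ = (3·52² + 41)/(2·5) ≡ 59/10. 10⁻¹ ≡ 64 (mod 71), so λ ≡ 59·64 ≡ 13.
  x = λ² - 52 - 52 = 169 - 104 ≡ 65; y = λ·(52 - 65) - 5 ≡ 39. → (65, 39)
3Q: (65, 39) + (52, 5). λ = (5 - 39)/(52 - 65) ≡ 37/58 mod 71. 58⁻¹ ≡ 60 (mod 71), so λ ≡ 19.
  x = λ² - 65 - 52 = 361 - 117 ≡ 31; y = λ·(65 - 31) - 39 ≡ 39. → (31, 39)
4Q: (31, 39) + (52, 5). λ = (5 - 39)/(52 - 31) ≡ 37/21 mod 71. 21⁻¹ ≡ 44 (mod 71), so λ ≡ 66.
  x = λ² - 31 - 52 = 4356 - 83 ≡ 13; y = λ·(31 - 13) - 39 ≡ 13. → (13, 13)
5Q: (13, 13) + (52, 5). λ = (5 - 13)/(52 - 13) ≡ 63/39 mod 71. 39⁻¹ ≡ 51 (mod 71), so λ ≡ 18.
  x = λ² - 13 - 52 = 324 - 65 ≡ 46; y = λ·(13 - 46) - 13 ≡ 32. → (46, 32)
6Q: (46, 32) + (52, 5). λ = (5 - 32)/(52 - 46) ≡ 44/6 mod 71. 6⁻¹ ≡ 12 (mod 71), so λ ≡ 31.
  x = λ² - 46 - 52 = 961 - 98 ≡ 11; y = λ·(46 - 11) - 32 ≡ 59. → (11, 59)
7Q: (11, 59) + (52, 5). λ = (5 - 59)/(52 - 11) ≡ 17/41 mod 71. 41⁻¹ ≡ 26 (mod 71), so λ ≡ 16.
  x = λ² - 11 - 52 = 256 - 63 ≡ 51; y = λ·(11 - 51) - 59 ≡ 11. → (51, 11)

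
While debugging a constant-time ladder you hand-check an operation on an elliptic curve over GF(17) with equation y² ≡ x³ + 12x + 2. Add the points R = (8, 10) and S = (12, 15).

(6, 1)

(8, 10) + (12, 15). λ = (15 - 10)/(12 - 8) ≡ 5/4 mod 17. 4⁻¹ ≡ 13 (mod 17) since 4·13 = 52 ≡ 1, so λ ≡ 14.
  x = λ² - 8 - 12 = 196 - 20 ≡ 6; y = λ·(8 - 6) - 10 ≡ 1. → (6, 1)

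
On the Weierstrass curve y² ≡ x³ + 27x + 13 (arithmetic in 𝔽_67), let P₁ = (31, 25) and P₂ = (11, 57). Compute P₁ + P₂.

(49, 44)

(31, 25) + (11, 57). λ = (57 - 25)/(11 - 31) ≡ 32/47 mod 67. 47⁻¹ ≡ 10 (mod 67), so λ ≡ 52.
  x = λ² - 31 - 11 = 2704 - 42 ≡ 49; y = λ·(31 - 49) - 25 ≡ 44. → (49, 44)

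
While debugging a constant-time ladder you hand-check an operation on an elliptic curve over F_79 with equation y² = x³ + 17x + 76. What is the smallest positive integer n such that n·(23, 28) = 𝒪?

7

2P: tangent at (23, 28): λ = (3·23² + 17)/(2·28) ≡ 24/56. 56⁻¹ ≡ 24 (mod 79), so λ ≡ 24·24 ≡ 23.
  x = λ² - 23 - 23 = 529 - 46 ≡ 9; y = λ·(23 - 9) - 28 ≡ 57. → (9, 57)
3P: (9, 57) + (23, 28). λ = (28 - 57)/(23 - 9) ≡ 50/14 mod 79. 14⁻¹ ≡ 17 (mod 79), so λ ≡ 60.
  x = λ² - 9 - 23 = 3600 - 32 ≡ 13; y = λ·(9 - 13) - 57 ≡ 19. → (13, 19)
4P: (13, 19) + (23, 28). λ = (28 - 19)/(23 - 13) ≡ 9/10 mod 79. 10⁻¹ ≡ 8 (mod 79), so λ ≡ 72.
  x = λ² - 13 - 23 = 5184 - 36 ≡ 13; y = λ·(13 - 13) - 19 ≡ 60. → (13, 60)
5P: (13, 60) + (23, 28). λ = (28 - 60)/(23 - 13) ≡ 47/10 mod 79. 10⁻¹ ≡ 8 (mod 79), so λ ≡ 60.
  x = λ² - 13 - 23 = 3600 - 36 ≡ 9; y = λ·(13 - 9) - 60 ≡ 22. → (9, 22)
6P: (9, 22) + (23, 28). λ = (28 - 22)/(23 - 9) ≡ 6/14 mod 79. 14⁻¹ ≡ 17 (mod 79) since 14·17 = 238 ≡ 1, so λ ≡ 23.
  x = λ² - 9 - 23 = 529 - 32 ≡ 23; y = λ·(9 - 23) - 22 ≡ 51. → (23, 51)
7P: (23, 51) + (23, 28): same x and y₁ ≡ -y₂, so the sum is 𝒪.
7P = 𝒪, so the order is 7.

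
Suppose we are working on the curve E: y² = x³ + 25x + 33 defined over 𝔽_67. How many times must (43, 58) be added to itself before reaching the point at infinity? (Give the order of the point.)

11

2P: tangent at (43, 58): λ = (3·43² + 25)/(2·58) ≡ 11/49. 49⁻¹ ≡ 26 (mod 67), so λ ≡ 11·26 ≡ 18.
  x = λ² - 43 - 43 = 324 - 86 ≡ 37; y = λ·(43 - 37) - 58 ≡ 50. → (37, 50)
3P: (37, 50) + (43, 58). λ = (58 - 50)/(43 - 37) ≡ 8/6 mod 67. 6⁻¹ ≡ 56 (mod 67), so λ ≡ 46.
  x = λ² - 37 - 43 = 2116 - 80 ≡ 26; y = λ·(37 - 26) - 50 ≡ 54. → (26, 54)
4P: (26, 54) + (43, 58). λ = (58 - 54)/(43 - 26) ≡ 4/17 mod 67. 17⁻¹ ≡ 4 (mod 67), so λ ≡ 16.
  x = λ² - 26 - 43 = 256 - 69 ≡ 53; y = λ·(26 - 53) - 54 ≡ 50. → (53, 50)
5P: (53, 50) + (43, 58). λ = (58 - 50)/(43 - 53) ≡ 8/57 mod 67. 57⁻¹ ≡ 20 (mod 67) since 57·20 = 1140 ≡ 1, so λ ≡ 26.
  x = λ² - 53 - 43 = 676 - 96 ≡ 44; y = λ·(53 - 44) - 50 ≡ 50. → (44, 50)
6P: (44, 50) + (43, 58). λ = (58 - 50)/(43 - 44) ≡ 8/66 mod 67. 66⁻¹ ≡ 66 (mod 67) since 66·66 = 4356 ≡ 1, so λ ≡ 59.
  x = λ² - 44 - 43 = 3481 - 87 ≡ 44; y = λ·(44 - 44) - 50 ≡ 17. → (44, 17)
7P: (44, 17) + (43, 58). λ = (58 - 17)/(43 - 44) ≡ 41/66 mod 67. 66⁻¹ ≡ 66 (mod 67) since 66·66 = 4356 ≡ 1, so λ ≡ 26.
  x = λ² - 44 - 43 = 676 - 87 ≡ 53; y = λ·(44 - 53) - 17 ≡ 17. → (53, 17)
8P: (53, 17) + (43, 58). λ = (58 - 17)/(43 - 53) ≡ 41/57 mod 67. 57⁻¹ ≡ 20 (mod 67) since 57·20 = 1140 ≡ 1, so λ ≡ 16.
  x = λ² - 53 - 43 = 256 - 96 ≡ 26; y = λ·(53 - 26) - 17 ≡ 13. → (26, 13)
9P: (26, 13) + (43, 58). λ = (58 - 13)/(43 - 26) ≡ 45/17 mod 67. 17⁻¹ ≡ 4 (mod 67) since 17·4 = 68 ≡ 1, so λ ≡ 46.
  x = λ² - 26 - 43 = 2116 - 69 ≡ 37; y = λ·(26 - 37) - 13 ≡ 17. → (37, 17)
10P: (37, 17) + (43, 58). λ = (58 - 17)/(43 - 37) ≡ 41/6 mod 67. 6⁻¹ ≡ 56 (mod 67), so λ ≡ 18.
  x = λ² - 37 - 43 = 324 - 80 ≡ 43; y = λ·(37 - 43) - 17 ≡ 9. → (43, 9)
11P: (43, 9) + (43, 58): same x and y₁ ≡ -y₂, so the sum is the point at infinity.
11P = the point at infinity, so the order is 11.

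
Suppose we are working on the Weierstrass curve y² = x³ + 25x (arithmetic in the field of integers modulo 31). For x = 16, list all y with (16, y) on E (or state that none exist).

x³ + 25x + 0 = 4496 ≡ 1 (mod 31).
Square roots of 1 mod 31: 1 and 30 (since 1² = 1 ≡ 1).

1, 30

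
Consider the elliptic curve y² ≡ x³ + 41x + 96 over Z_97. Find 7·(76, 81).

(67, 53)

Write P = (76, 81).
Repeated addition: build up to 7P.
2P: tangent at (76, 81): λ = (3·76² + 41)/(2·81) ≡ 6/65. 65⁻¹ ≡ 3 (mod 97), so λ ≡ 6·3 ≡ 18.
  x = λ² - 76 - 76 = 324 - 152 ≡ 75; y = λ·(76 - 75) - 81 ≡ 34. → (75, 34)
3P: (75, 34) + (76, 81). λ = (81 - 34)/(76 - 75) ≡ 47/1 mod 97. 1⁻¹ ≡ 1 (mod 97), so λ ≡ 47.
  x = λ² - 75 - 76 = 2209 - 151 ≡ 21; y = λ·(75 - 21) - 34 ≡ 79. → (21, 79)
4P: (21, 79) + (76, 81). λ = (81 - 79)/(76 - 21) ≡ 2/55 mod 97. 55⁻¹ ≡ 30 (mod 97), so λ ≡ 60.
  x = λ² - 21 - 76 = 3600 - 97 ≡ 11; y = λ·(21 - 11) - 79 ≡ 36. → (11, 36)
5P: (11, 36) + (76, 81). λ = (81 - 36)/(76 - 11) ≡ 45/65 mod 97. 65⁻¹ ≡ 3 (mod 97), so λ ≡ 38.
  x = λ² - 11 - 76 = 1444 - 87 ≡ 96; y = λ·(11 - 96) - 36 ≡ 32. → (96, 32)
6P: (96, 32) + (76, 81). λ = (81 - 32)/(76 - 96) ≡ 49/77 mod 97. 77⁻¹ ≡ 63 (mod 97), so λ ≡ 80.
  x = λ² - 96 - 76 = 6400 - 172 ≡ 20; y = λ·(96 - 20) - 32 ≡ 34. → (20, 34)
7P: (20, 34) + (76, 81). λ = (81 - 34)/(76 - 20) ≡ 47/56 mod 97. 56⁻¹ ≡ 26 (mod 97), so λ ≡ 58.
  x = λ² - 20 - 76 = 3364 - 96 ≡ 67; y = λ·(20 - 67) - 34 ≡ 53. → (67, 53)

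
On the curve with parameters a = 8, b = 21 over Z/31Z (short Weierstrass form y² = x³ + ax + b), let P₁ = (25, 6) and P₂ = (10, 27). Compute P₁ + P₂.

(24, 5)

(25, 6) + (10, 27). λ = (27 - 6)/(10 - 25) ≡ 21/16 mod 31. 16⁻¹ ≡ 2 (mod 31) since 16·2 = 32 ≡ 1, so λ ≡ 11.
  x = λ² - 25 - 10 = 121 - 35 ≡ 24; y = λ·(25 - 24) - 6 ≡ 5. → (24, 5)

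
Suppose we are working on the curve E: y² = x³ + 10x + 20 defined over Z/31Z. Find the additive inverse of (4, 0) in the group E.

-(4, 0) = (4, -0 mod 31) = (4, 0).

(4, 0)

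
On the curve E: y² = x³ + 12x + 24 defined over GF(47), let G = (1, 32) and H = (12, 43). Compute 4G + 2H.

First 4G:
Double-and-add on 4 = (100)₂. Start with G = (1, 32) for the leading 1-bit.
double: tangent at (1, 32): λ = (3·1² + 12)/(2·32) ≡ 15/17. 17⁻¹ ≡ 36 (mod 47), so λ ≡ 15·36 ≡ 23.
  x = λ² - 1 - 1 = 529 - 2 ≡ 10; y = λ·(1 - 10) - 32 ≡ 43. → (10, 43)
double: tangent at (10, 43): λ = (3·10² + 12)/(2·43) ≡ 30/39. 39⁻¹ ≡ 41 (mod 47), so λ ≡ 30·41 ≡ 8.
  x = λ² - 10 - 10 = 64 - 20 ≡ 44; y = λ·(10 - 44) - 43 ≡ 14. → (44, 14)
4G = (44, 14).
Next 2H:
Repeated addition: build up to 2H.
2H: tangent at (12, 43): λ = (3·12² + 12)/(2·43) ≡ 21/39. 39⁻¹ ≡ 41 (mod 47), so λ ≡ 21·41 ≡ 15.
  x = λ² - 12 - 12 = 225 - 24 ≡ 13; y = λ·(12 - 13) - 43 ≡ 36. → (13, 36)
2H = (13, 36).
Finally 4G + 2H:
(44, 14) + (13, 36). λ = (36 - 14)/(13 - 44) ≡ 22/16 mod 47. 16⁻¹ ≡ 3 (mod 47), so λ ≡ 19.
  x = λ² - 44 - 13 = 361 - 57 ≡ 22; y = λ·(44 - 22) - 14 ≡ 28. → (22, 28)

(22, 28)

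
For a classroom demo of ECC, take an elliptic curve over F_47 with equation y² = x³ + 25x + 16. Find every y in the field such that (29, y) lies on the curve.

x³ + 25x + 16 = 25130 ≡ 32 (mod 47).
Square roots of 32 mod 47: 19 and 28 (since 19² = 361 ≡ 32).

19, 28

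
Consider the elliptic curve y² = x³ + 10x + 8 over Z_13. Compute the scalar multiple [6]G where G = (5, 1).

Repeated addition: build up to 6G.
2G: tangent at (5, 1): λ = (3·5² + 10)/(2·1) ≡ 7/2. 2⁻¹ ≡ 7 (mod 13) since 2·7 = 14 ≡ 1, so λ ≡ 7·7 ≡ 10.
  x = λ² - 5 - 5 = 100 - 10 ≡ 12; y = λ·(5 - 12) - 1 ≡ 7. → (12, 7)
3G: (12, 7) + (5, 1). λ = (1 - 7)/(5 - 12) ≡ 7/6 mod 13. 6⁻¹ ≡ 11 (mod 13), so λ ≡ 12.
  x = λ² - 12 - 5 = 144 - 17 ≡ 10; y = λ·(12 - 10) - 7 ≡ 4. → (10, 4)
4G: (10, 4) + (5, 1). λ = (1 - 4)/(5 - 10) ≡ 10/8 mod 13. 8⁻¹ ≡ 5 (mod 13) since 8·5 = 40 ≡ 1, so λ ≡ 11.
  x = λ² - 10 - 5 = 121 - 15 ≡ 2; y = λ·(10 - 2) - 4 ≡ 6. → (2, 6)
5G: (2, 6) + (5, 1). λ = (1 - 6)/(5 - 2) ≡ 8/3 mod 13. 3⁻¹ ≡ 9 (mod 13), so λ ≡ 7.
  x = λ² - 2 - 5 = 49 - 7 ≡ 3; y = λ·(2 - 3) - 6 ≡ 0. → (3, 0)
6G: (3, 0) + (5, 1). λ = (1 - 0)/(5 - 3) ≡ 1/2 mod 13. 2⁻¹ ≡ 7 (mod 13) since 2·7 = 14 ≡ 1, so λ ≡ 7.
  x = λ² - 3 - 5 = 49 - 8 ≡ 2; y = λ·(3 - 2) - 0 ≡ 7. → (2, 7)

(2, 7)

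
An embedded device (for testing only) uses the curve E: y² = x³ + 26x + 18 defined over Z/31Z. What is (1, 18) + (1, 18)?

tangent at (1, 18): λ = (3·1² + 26)/(2·18) ≡ 29/5. 5⁻¹ ≡ 25 (mod 31) since 5·25 = 125 ≡ 1, so λ ≡ 29·25 ≡ 12.
  x = λ² - 1 - 1 = 144 - 2 ≡ 18; y = λ·(1 - 18) - 18 ≡ 26. → (18, 26)

(18, 26)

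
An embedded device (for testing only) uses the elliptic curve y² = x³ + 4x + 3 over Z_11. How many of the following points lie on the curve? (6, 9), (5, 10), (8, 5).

(6, 9): 9² ≡ 4, rhs ≡ 1 → off.
(5, 10): 10² ≡ 1, rhs ≡ 5 → off.
(8, 5): 5² ≡ 3, rhs ≡ 8 → off.

0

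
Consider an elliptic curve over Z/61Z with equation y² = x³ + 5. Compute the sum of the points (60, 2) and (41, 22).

(2, 14)

(60, 2) + (41, 22). λ = (22 - 2)/(41 - 60) ≡ 20/42 mod 61. 42⁻¹ ≡ 16 (mod 61) since 42·16 = 672 ≡ 1, so λ ≡ 15.
  x = λ² - 60 - 41 = 225 - 101 ≡ 2; y = λ·(60 - 2) - 2 ≡ 14. → (2, 14)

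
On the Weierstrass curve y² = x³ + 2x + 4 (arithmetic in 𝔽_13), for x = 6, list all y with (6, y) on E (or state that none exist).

x³ + 2x + 4 = 232 ≡ 11 (mod 13).
11 is a non-residue mod 13; no y exists.

none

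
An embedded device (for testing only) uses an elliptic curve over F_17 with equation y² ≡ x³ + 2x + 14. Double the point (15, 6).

(3, 8)

tangent at (15, 6): λ = (3·15² + 2)/(2·6) ≡ 14/12. 12⁻¹ ≡ 10 (mod 17) since 12·10 = 120 ≡ 1, so λ ≡ 14·10 ≡ 4.
  x = λ² - 15 - 15 = 16 - 30 ≡ 3; y = λ·(15 - 3) - 6 ≡ 8. → (3, 8)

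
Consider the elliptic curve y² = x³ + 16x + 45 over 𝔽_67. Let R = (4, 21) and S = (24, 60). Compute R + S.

(4, 21) + (24, 60). λ = (60 - 21)/(24 - 4) ≡ 39/20 mod 67. 20⁻¹ ≡ 57 (mod 67) since 20·57 = 1140 ≡ 1, so λ ≡ 12.
  x = λ² - 4 - 24 = 144 - 28 ≡ 49; y = λ·(4 - 49) - 21 ≡ 42. → (49, 42)

(49, 42)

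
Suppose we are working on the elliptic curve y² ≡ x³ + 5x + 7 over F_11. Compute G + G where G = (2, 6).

(10, 1)

tangent at (2, 6): λ = (3·2² + 5)/(2·6) ≡ 6/1. 1⁻¹ ≡ 1 (mod 11) since 1·1 = 1 ≡ 1, so λ ≡ 6·1 ≡ 6.
  x = λ² - 2 - 2 = 36 - 4 ≡ 10; y = λ·(2 - 10) - 6 ≡ 1. → (10, 1)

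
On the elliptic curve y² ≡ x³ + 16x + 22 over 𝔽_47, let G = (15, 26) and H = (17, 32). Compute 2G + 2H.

First 2G:
Repeated addition: build up to 2G.
2G: tangent at (15, 26): λ = (3·15² + 16)/(2·26) ≡ 33/5. 5⁻¹ ≡ 19 (mod 47) since 5·19 = 95 ≡ 1, so λ ≡ 33·19 ≡ 16.
  x = λ² - 15 - 15 = 256 - 30 ≡ 38; y = λ·(15 - 38) - 26 ≡ 29. → (38, 29)
2G = (38, 29).
Next 2H:
Repeated addition: build up to 2H.
2H: tangent at (17, 32): λ = (3·17² + 16)/(2·32) ≡ 37/17. 17⁻¹ ≡ 36 (mod 47), so λ ≡ 37·36 ≡ 16.
  x = λ² - 17 - 17 = 256 - 34 ≡ 34; y = λ·(17 - 34) - 32 ≡ 25. → (34, 25)
2H = (34, 25).
Finally 2G + 2H:
(38, 29) + (34, 25). λ = (25 - 29)/(34 - 38) ≡ 43/43 mod 47. 43⁻¹ ≡ 35 (mod 47), so λ ≡ 1.
  x = λ² - 38 - 34 = 1 - 72 ≡ 23; y = λ·(38 - 23) - 29 ≡ 33. → (23, 33)

(23, 33)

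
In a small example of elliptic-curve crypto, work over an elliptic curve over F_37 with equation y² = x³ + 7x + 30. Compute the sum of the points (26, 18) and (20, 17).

(27, 25)

(26, 18) + (20, 17). λ = (17 - 18)/(20 - 26) ≡ 36/31 mod 37. 31⁻¹ ≡ 6 (mod 37) since 31·6 = 186 ≡ 1, so λ ≡ 31.
  x = λ² - 26 - 20 = 961 - 46 ≡ 27; y = λ·(26 - 27) - 18 ≡ 25. → (27, 25)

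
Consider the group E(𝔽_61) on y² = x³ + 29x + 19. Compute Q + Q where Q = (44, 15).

tangent at (44, 15): λ = (3·44² + 29)/(2·15) ≡ 42/30. 30⁻¹ ≡ 59 (mod 61) since 30·59 = 1770 ≡ 1, so λ ≡ 42·59 ≡ 38.
  x = λ² - 44 - 44 = 1444 - 88 ≡ 14; y = λ·(44 - 14) - 15 ≡ 27. → (14, 27)

(14, 27)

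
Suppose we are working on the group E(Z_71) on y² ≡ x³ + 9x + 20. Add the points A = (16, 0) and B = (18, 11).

(16, 0) + (18, 11). λ = (11 - 0)/(18 - 16) ≡ 11/2 mod 71. 2⁻¹ ≡ 36 (mod 71) since 2·36 = 72 ≡ 1, so λ ≡ 41.
  x = λ² - 16 - 18 = 1681 - 34 ≡ 14; y = λ·(16 - 14) - 0 ≡ 11. → (14, 11)

(14, 11)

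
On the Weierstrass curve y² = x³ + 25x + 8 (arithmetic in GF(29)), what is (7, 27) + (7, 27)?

tangent at (7, 27): λ = (3·7² + 25)/(2·27) ≡ 27/25. 25⁻¹ ≡ 7 (mod 29), so λ ≡ 27·7 ≡ 15.
  x = λ² - 7 - 7 = 225 - 14 ≡ 8; y = λ·(7 - 8) - 27 ≡ 16. → (8, 16)

(8, 16)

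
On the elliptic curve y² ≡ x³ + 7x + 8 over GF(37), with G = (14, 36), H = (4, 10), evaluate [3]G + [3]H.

First 3G:
Repeated addition: build up to 3G.
2G: tangent at (14, 36): λ = (3·14² + 7)/(2·36) ≡ 3/35. 35⁻¹ ≡ 18 (mod 37) since 35·18 = 630 ≡ 1, so λ ≡ 3·18 ≡ 17.
  x = λ² - 14 - 14 = 289 - 28 ≡ 2; y = λ·(14 - 2) - 36 ≡ 20. → (2, 20)
3G: (2, 20) + (14, 36). λ = (36 - 20)/(14 - 2) ≡ 16/12 mod 37. 12⁻¹ ≡ 34 (mod 37) since 12·34 = 408 ≡ 1, so λ ≡ 26.
  x = λ² - 2 - 14 = 676 - 16 ≡ 31; y = λ·(2 - 31) - 20 ≡ 3. → (31, 3)
3G = (31, 3).
Next 3H:
Repeated addition: build up to 3H.
2H: tangent at (4, 10): λ = (3·4² + 7)/(2·10) ≡ 18/20. 20⁻¹ ≡ 13 (mod 37) since 20·13 = 260 ≡ 1, so λ ≡ 18·13 ≡ 12.
  x = λ² - 4 - 4 = 144 - 8 ≡ 25; y = λ·(4 - 25) - 10 ≡ 34. → (25, 34)
3H: (25, 34) + (4, 10). λ = (10 - 34)/(4 - 25) ≡ 13/16 mod 37. 16⁻¹ ≡ 7 (mod 37), so λ ≡ 17.
  x = λ² - 25 - 4 = 289 - 29 ≡ 1; y = λ·(25 - 1) - 34 ≡ 4. → (1, 4)
3H = (1, 4).
Finally 3G + 3H:
(31, 3) + (1, 4). λ = (4 - 3)/(1 - 31) ≡ 1/7 mod 37. 7⁻¹ ≡ 16 (mod 37) since 7·16 = 112 ≡ 1, so λ ≡ 16.
  x = λ² - 31 - 1 = 256 - 32 ≡ 2; y = λ·(31 - 2) - 3 ≡ 17. → (2, 17)

(2, 17)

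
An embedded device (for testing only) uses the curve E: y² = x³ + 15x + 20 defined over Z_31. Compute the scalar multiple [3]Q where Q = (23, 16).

Repeated addition: build up to 3Q.
2Q: tangent at (23, 16): λ = (3·23² + 15)/(2·16) ≡ 21/1. 1⁻¹ ≡ 1 (mod 31) since 1·1 = 1 ≡ 1, so λ ≡ 21·1 ≡ 21.
  x = λ² - 23 - 23 = 441 - 46 ≡ 23; y = λ·(23 - 23) - 16 ≡ 15. → (23, 15)
3Q: (23, 15) + (23, 16): same x and y₁ ≡ -y₂, so the sum is ∞.

O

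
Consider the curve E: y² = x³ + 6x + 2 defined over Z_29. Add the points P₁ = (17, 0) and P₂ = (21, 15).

(17, 0) + (21, 15). λ = (15 - 0)/(21 - 17) ≡ 15/4 mod 29. 4⁻¹ ≡ 22 (mod 29), so λ ≡ 11.
  x = λ² - 17 - 21 = 121 - 38 ≡ 25; y = λ·(17 - 25) - 0 ≡ 28. → (25, 28)

(25, 28)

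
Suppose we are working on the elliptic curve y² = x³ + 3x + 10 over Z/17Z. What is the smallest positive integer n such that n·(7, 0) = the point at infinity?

2P: (7, 0) + (7, 0): same x and y₁ ≡ -y₂, so the sum is the point at infinity.
2P = the point at infinity, so the order is 2.

2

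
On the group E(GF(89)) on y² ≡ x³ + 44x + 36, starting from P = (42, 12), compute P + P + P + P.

Double-and-add on 4 = (100)₂. Start with P = (42, 12) for the leading 1-bit.
double: tangent at (42, 12): λ = (3·42² + 44)/(2·12) ≡ 85/24. 24⁻¹ ≡ 26 (mod 89), so λ ≡ 85·26 ≡ 74.
  x = λ² - 42 - 42 = 5476 - 84 ≡ 52; y = λ·(42 - 52) - 12 ≡ 49. → (52, 49)
double: tangent at (52, 49): λ = (3·52² + 44)/(2·49) ≡ 57/9. 9⁻¹ ≡ 10 (mod 89) since 9·10 = 90 ≡ 1, so λ ≡ 57·10 ≡ 36.
  x = λ² - 52 - 52 = 1296 - 104 ≡ 35; y = λ·(52 - 35) - 49 ≡ 29. → (35, 29)

(35, 29)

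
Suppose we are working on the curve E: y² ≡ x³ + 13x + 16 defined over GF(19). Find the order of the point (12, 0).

2

2P: (12, 0) + (12, 0): same x and y₁ ≡ -y₂, so the sum is O.
2P = O, so the order is 2.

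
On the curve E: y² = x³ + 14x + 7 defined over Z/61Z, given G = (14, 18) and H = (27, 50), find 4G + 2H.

First 4G:
Double-and-add on 4 = (100)₂. Start with G = (14, 18) for the leading 1-bit.
double: tangent at (14, 18): λ = (3·14² + 14)/(2·18) ≡ 53/36. 36⁻¹ ≡ 39 (mod 61), so λ ≡ 53·39 ≡ 54.
  x = λ² - 14 - 14 = 2916 - 28 ≡ 21; y = λ·(14 - 21) - 18 ≡ 31. → (21, 31)
double: tangent at (21, 31): λ = (3·21² + 14)/(2·31) ≡ 56/1. 1⁻¹ ≡ 1 (mod 61) since 1·1 = 1 ≡ 1, so λ ≡ 56·1 ≡ 56.
  x = λ² - 21 - 21 = 3136 - 42 ≡ 44; y = λ·(21 - 44) - 31 ≡ 23. → (44, 23)
4G = (44, 23).
Next 2H:
Repeated addition: build up to 2H.
2H: tangent at (27, 50): λ = (3·27² + 14)/(2·50) ≡ 5/39. 39⁻¹ ≡ 36 (mod 61), so λ ≡ 5·36 ≡ 58.
  x = λ² - 27 - 27 = 3364 - 54 ≡ 16; y = λ·(27 - 16) - 50 ≡ 39. → (16, 39)
2H = (16, 39).
Finally 4G + 2H:
(44, 23) + (16, 39). λ = (39 - 23)/(16 - 44) ≡ 16/33 mod 61. 33⁻¹ ≡ 37 (mod 61) since 33·37 = 1221 ≡ 1, so λ ≡ 43.
  x = λ² - 44 - 16 = 1849 - 60 ≡ 20; y = λ·(44 - 20) - 23 ≡ 33. → (20, 33)

(20, 33)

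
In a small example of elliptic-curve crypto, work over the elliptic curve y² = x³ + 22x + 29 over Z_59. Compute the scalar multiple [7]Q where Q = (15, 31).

(45, 35)

Repeated addition: build up to 7Q.
2Q: tangent at (15, 31): λ = (3·15² + 22)/(2·31) ≡ 48/3. 3⁻¹ ≡ 20 (mod 59), so λ ≡ 48·20 ≡ 16.
  x = λ² - 15 - 15 = 256 - 30 ≡ 49; y = λ·(15 - 49) - 31 ≡ 15. → (49, 15)
3Q: (49, 15) + (15, 31). λ = (31 - 15)/(15 - 49) ≡ 16/25 mod 59. 25⁻¹ ≡ 26 (mod 59), so λ ≡ 3.
  x = λ² - 49 - 15 = 9 - 64 ≡ 4; y = λ·(49 - 4) - 15 ≡ 2. → (4, 2)
4Q: (4, 2) + (15, 31). λ = (31 - 2)/(15 - 4) ≡ 29/11 mod 59. 11⁻¹ ≡ 43 (mod 59) since 11·43 = 473 ≡ 1, so λ ≡ 8.
  x = λ² - 4 - 15 = 64 - 19 ≡ 45; y = λ·(4 - 45) - 2 ≡ 24. → (45, 24)
5Q: (45, 24) + (15, 31). λ = (31 - 24)/(15 - 45) ≡ 7/29 mod 59. 29⁻¹ ≡ 57 (mod 59), so λ ≡ 45.
  x = λ² - 45 - 15 = 2025 - 60 ≡ 18; y = λ·(45 - 18) - 24 ≡ 11. → (18, 11)
6Q: (18, 11) + (15, 31). λ = (31 - 11)/(15 - 18) ≡ 20/56 mod 59. 56⁻¹ ≡ 39 (mod 59), so λ ≡ 13.
  x = λ² - 18 - 15 = 169 - 33 ≡ 18; y = λ·(18 - 18) - 11 ≡ 48. → (18, 48)
7Q: (18, 48) + (15, 31). λ = (31 - 48)/(15 - 18) ≡ 42/56 mod 59. 56⁻¹ ≡ 39 (mod 59), so λ ≡ 45.
  x = λ² - 18 - 15 = 2025 - 33 ≡ 45; y = λ·(18 - 45) - 48 ≡ 35. → (45, 35)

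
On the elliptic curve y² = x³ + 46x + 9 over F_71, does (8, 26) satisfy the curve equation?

y² = 26² ≡ 37; x³ + 46x + 9 = 889 ≡ 37 (mod 71). 37 = 37.

yes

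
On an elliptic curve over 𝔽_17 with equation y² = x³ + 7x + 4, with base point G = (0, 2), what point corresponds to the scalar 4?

(15, 4)

Double-and-add on 4 = (100)₂. Start with G = (0, 2) for the leading 1-bit.
double: tangent at (0, 2): λ = (3·0² + 7)/(2·2) ≡ 7/4. 4⁻¹ ≡ 13 (mod 17), so λ ≡ 7·13 ≡ 6.
  x = λ² - 0 - 0 = 36 - 0 ≡ 2; y = λ·(0 - 2) - 2 ≡ 3. → (2, 3)
double: tangent at (2, 3): λ = (3·2² + 7)/(2·3) ≡ 2/6. 6⁻¹ ≡ 3 (mod 17), so λ ≡ 2·3 ≡ 6.
  x = λ² - 2 - 2 = 36 - 4 ≡ 15; y = λ·(2 - 15) - 3 ≡ 4. → (15, 4)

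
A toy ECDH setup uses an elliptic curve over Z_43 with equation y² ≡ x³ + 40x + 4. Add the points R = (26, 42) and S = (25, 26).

(33, 18)

(26, 42) + (25, 26). λ = (26 - 42)/(25 - 26) ≡ 27/42 mod 43. 42⁻¹ ≡ 42 (mod 43), so λ ≡ 16.
  x = λ² - 26 - 25 = 256 - 51 ≡ 33; y = λ·(26 - 33) - 42 ≡ 18. → (33, 18)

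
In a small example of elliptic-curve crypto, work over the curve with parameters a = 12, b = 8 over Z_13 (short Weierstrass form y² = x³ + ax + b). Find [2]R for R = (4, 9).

(6, 6)

tangent at (4, 9): λ = (3·4² + 12)/(2·9) ≡ 8/5. 5⁻¹ ≡ 8 (mod 13) since 5·8 = 40 ≡ 1, so λ ≡ 8·8 ≡ 12.
  x = λ² - 4 - 4 = 144 - 8 ≡ 6; y = λ·(4 - 6) - 9 ≡ 6. → (6, 6)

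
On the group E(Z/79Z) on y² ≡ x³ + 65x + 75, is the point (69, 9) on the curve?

no

y² = 9² ≡ 2; x³ + 65x + 75 = 333069 ≡ 5 (mod 79). 2 ≠ 5.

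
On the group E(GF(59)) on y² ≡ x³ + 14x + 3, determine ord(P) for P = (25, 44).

9

2P: tangent at (25, 44): λ = (3·25² + 14)/(2·44) ≡ 1/29. 29⁻¹ ≡ 57 (mod 59) since 29·57 = 1653 ≡ 1, so λ ≡ 1·57 ≡ 57.
  x = λ² - 25 - 25 = 3249 - 50 ≡ 13; y = λ·(25 - 13) - 44 ≡ 50. → (13, 50)
3P: (13, 50) + (25, 44). λ = (44 - 50)/(25 - 13) ≡ 53/12 mod 59. 12⁻¹ ≡ 5 (mod 59), so λ ≡ 29.
  x = λ² - 13 - 25 = 841 - 38 ≡ 36; y = λ·(13 - 36) - 50 ≡ 50. → (36, 50)
4P: (36, 50) + (25, 44). λ = (44 - 50)/(25 - 36) ≡ 53/48 mod 59. 48⁻¹ ≡ 16 (mod 59), so λ ≡ 22.
  x = λ² - 36 - 25 = 484 - 61 ≡ 10; y = λ·(36 - 10) - 50 ≡ 50. → (10, 50)
5P: (10, 50) + (25, 44). λ = (44 - 50)/(25 - 10) ≡ 53/15 mod 59. 15⁻¹ ≡ 4 (mod 59) since 15·4 = 60 ≡ 1, so λ ≡ 35.
  x = λ² - 10 - 25 = 1225 - 35 ≡ 10; y = λ·(10 - 10) - 50 ≡ 9. → (10, 9)
6P: (10, 9) + (25, 44). λ = (44 - 9)/(25 - 10) ≡ 35/15 mod 59. 15⁻¹ ≡ 4 (mod 59), so λ ≡ 22.
  x = λ² - 10 - 25 = 484 - 35 ≡ 36; y = λ·(10 - 36) - 9 ≡ 9. → (36, 9)
7P: (36, 9) + (25, 44). λ = (44 - 9)/(25 - 36) ≡ 35/48 mod 59. 48⁻¹ ≡ 16 (mod 59) since 48·16 = 768 ≡ 1, so λ ≡ 29.
  x = λ² - 36 - 25 = 841 - 61 ≡ 13; y = λ·(36 - 13) - 9 ≡ 9. → (13, 9)
8P: (13, 9) + (25, 44). λ = (44 - 9)/(25 - 13) ≡ 35/12 mod 59. 12⁻¹ ≡ 5 (mod 59), so λ ≡ 57.
  x = λ² - 13 - 25 = 3249 - 38 ≡ 25; y = λ·(13 - 25) - 9 ≡ 15. → (25, 15)
9P: (25, 15) + (25, 44): same x and y₁ ≡ -y₂, so the sum is O.
9P = O, so the order is 9.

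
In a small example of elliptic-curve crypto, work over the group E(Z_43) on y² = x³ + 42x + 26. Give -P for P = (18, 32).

(18, 11)

-(18, 32) = (18, -32 mod 43) = (18, 11).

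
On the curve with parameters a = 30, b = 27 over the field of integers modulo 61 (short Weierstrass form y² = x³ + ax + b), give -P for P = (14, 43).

(14, 18)

-(14, 43) = (14, -43 mod 61) = (14, 18).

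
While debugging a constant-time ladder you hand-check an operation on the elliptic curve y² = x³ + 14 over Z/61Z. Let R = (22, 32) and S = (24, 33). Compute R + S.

(0, 40)

(22, 32) + (24, 33). λ = (33 - 32)/(24 - 22) ≡ 1/2 mod 61. 2⁻¹ ≡ 31 (mod 61), so λ ≡ 31.
  x = λ² - 22 - 24 = 961 - 46 ≡ 0; y = λ·(22 - 0) - 32 ≡ 40. → (0, 40)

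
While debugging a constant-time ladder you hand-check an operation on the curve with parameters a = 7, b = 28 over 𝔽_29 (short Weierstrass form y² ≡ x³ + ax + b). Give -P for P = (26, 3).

(26, 26)

-(26, 3) = (26, -3 mod 29) = (26, 26).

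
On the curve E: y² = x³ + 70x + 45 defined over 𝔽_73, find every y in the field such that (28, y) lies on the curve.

none

x³ + 70x + 45 = 23957 ≡ 13 (mod 73).
13 is a non-residue mod 73; no y exists.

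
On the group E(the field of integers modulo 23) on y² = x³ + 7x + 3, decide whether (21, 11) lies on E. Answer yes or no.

no

y² = 11² ≡ 6; x³ + 7x + 3 = 9411 ≡ 4 (mod 23). 6 ≠ 4.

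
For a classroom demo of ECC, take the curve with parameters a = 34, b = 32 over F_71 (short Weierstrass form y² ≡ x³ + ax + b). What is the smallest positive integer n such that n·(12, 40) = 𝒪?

5

2P: tangent at (12, 40): λ = (3·12² + 34)/(2·40) ≡ 40/9. 9⁻¹ ≡ 8 (mod 71) since 9·8 = 72 ≡ 1, so λ ≡ 40·8 ≡ 36.
  x = λ² - 12 - 12 = 1296 - 24 ≡ 65; y = λ·(12 - 65) - 40 ≡ 40. → (65, 40)
3P: (65, 40) + (12, 40). λ = (40 - 40)/(12 - 65) ≡ 0/18 mod 71. 18⁻¹ ≡ 4 (mod 71), so λ ≡ 0.
  x = λ² - 65 - 12 = 0 - 77 ≡ 65; y = λ·(65 - 65) - 40 ≡ 31. → (65, 31)
4P: (65, 31) + (12, 40). λ = (40 - 31)/(12 - 65) ≡ 9/18 mod 71. 18⁻¹ ≡ 4 (mod 71), so λ ≡ 36.
  x = λ² - 65 - 12 = 1296 - 77 ≡ 12; y = λ·(65 - 12) - 31 ≡ 31. → (12, 31)
5P: (12, 31) + (12, 40): same x and y₁ ≡ -y₂, so the sum is 𝒪.
5P = 𝒪, so the order is 5.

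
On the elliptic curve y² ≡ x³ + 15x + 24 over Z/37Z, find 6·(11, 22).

Write Q = (11, 22).
Double-and-add on 6 = (110)₂. Start with Q = (11, 22) for the leading 1-bit.
double: tangent at (11, 22): λ = (3·11² + 15)/(2·22) ≡ 8/7. 7⁻¹ ≡ 16 (mod 37), so λ ≡ 8·16 ≡ 17.
  x = λ² - 11 - 11 = 289 - 22 ≡ 8; y = λ·(11 - 8) - 22 ≡ 29. → (8, 29)
add Q: (8, 29) + (11, 22). λ = (22 - 29)/(11 - 8) ≡ 30/3 mod 37. 3⁻¹ ≡ 25 (mod 37), so λ ≡ 10.
  x = λ² - 8 - 11 = 100 - 19 ≡ 7; y = λ·(8 - 7) - 29 ≡ 18. → (7, 18)
double: tangent at (7, 18): λ = (3·7² + 15)/(2·18) ≡ 14/36. 36⁻¹ ≡ 36 (mod 37), so λ ≡ 14·36 ≡ 23.
  x = λ² - 7 - 7 = 529 - 14 ≡ 34; y = λ·(7 - 34) - 18 ≡ 27. → (34, 27)

(34, 27)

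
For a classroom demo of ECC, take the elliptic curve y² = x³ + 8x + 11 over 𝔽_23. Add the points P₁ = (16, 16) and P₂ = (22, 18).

(16, 16) + (22, 18). λ = (18 - 16)/(22 - 16) ≡ 2/6 mod 23. 6⁻¹ ≡ 4 (mod 23), so λ ≡ 8.
  x = λ² - 16 - 22 = 64 - 38 ≡ 3; y = λ·(16 - 3) - 16 ≡ 19. → (3, 19)

(3, 19)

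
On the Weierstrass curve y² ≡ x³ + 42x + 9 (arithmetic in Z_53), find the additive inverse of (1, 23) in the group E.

-(1, 23) = (1, -23 mod 53) = (1, 30).

(1, 30)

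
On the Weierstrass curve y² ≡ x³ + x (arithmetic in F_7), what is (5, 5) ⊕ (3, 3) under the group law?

(5, 5) + (3, 3). λ = (3 - 5)/(3 - 5) ≡ 5/5 mod 7. 5⁻¹ ≡ 3 (mod 7) since 5·3 = 15 ≡ 1, so λ ≡ 1.
  x = λ² - 5 - 3 = 1 - 8 ≡ 0; y = λ·(5 - 0) - 5 ≡ 0. → (0, 0)

(0, 0)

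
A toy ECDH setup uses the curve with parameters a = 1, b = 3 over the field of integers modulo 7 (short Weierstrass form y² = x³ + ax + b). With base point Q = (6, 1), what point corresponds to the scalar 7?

(6, 1)

Repeated addition: build up to 7Q.
2Q: tangent at (6, 1): λ = (3·6² + 1)/(2·1) ≡ 4/2. 2⁻¹ ≡ 4 (mod 7) since 2·4 = 8 ≡ 1, so λ ≡ 4·4 ≡ 2.
  x = λ² - 6 - 6 = 4 - 12 ≡ 6; y = λ·(6 - 6) - 1 ≡ 6. → (6, 6)
3Q: (6, 6) + (6, 1): same x and y₁ ≡ -y₂, so the sum is O.
4Q: O + (6, 1) = (6, 1) (identity).
5Q: tangent at (6, 1): λ = (3·6² + 1)/(2·1) ≡ 4/2. 2⁻¹ ≡ 4 (mod 7), so λ ≡ 4·4 ≡ 2.
  x = λ² - 6 - 6 = 4 - 12 ≡ 6; y = λ·(6 - 6) - 1 ≡ 6. → (6, 6)
6Q: (6, 6) + (6, 1): same x and y₁ ≡ -y₂, so the sum is O.
7Q: O + (6, 1) = (6, 1) (identity).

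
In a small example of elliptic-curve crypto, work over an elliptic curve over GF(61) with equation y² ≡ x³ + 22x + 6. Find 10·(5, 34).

(4, 55)

Write P = (5, 34).
Repeated addition: build up to 10P.
2P: tangent at (5, 34): λ = (3·5² + 22)/(2·34) ≡ 36/7. 7⁻¹ ≡ 35 (mod 61), so λ ≡ 36·35 ≡ 40.
  x = λ² - 5 - 5 = 1600 - 10 ≡ 4; y = λ·(5 - 4) - 34 ≡ 6. → (4, 6)
3P: (4, 6) + (5, 34). λ = (34 - 6)/(5 - 4) ≡ 28/1 mod 61. 1⁻¹ ≡ 1 (mod 61) since 1·1 = 1 ≡ 1, so λ ≡ 28.
  x = λ² - 4 - 5 = 784 - 9 ≡ 43; y = λ·(4 - 43) - 6 ≡ 0. → (43, 0)
4P: (43, 0) + (5, 34). λ = (34 - 0)/(5 - 43) ≡ 34/23 mod 61. 23⁻¹ ≡ 8 (mod 61) since 23·8 = 184 ≡ 1, so λ ≡ 28.
  x = λ² - 43 - 5 = 784 - 48 ≡ 4; y = λ·(43 - 4) - 0 ≡ 55. → (4, 55)
5P: (4, 55) + (5, 34). λ = (34 - 55)/(5 - 4) ≡ 40/1 mod 61. 1⁻¹ ≡ 1 (mod 61), so λ ≡ 40.
  x = λ² - 4 - 5 = 1600 - 9 ≡ 5; y = λ·(4 - 5) - 55 ≡ 27. → (5, 27)
6P: (5, 27) + (5, 34): same x and y₁ ≡ -y₂, so the sum is 𝒪.
7P: 𝒪 + (5, 34) = (5, 34) (identity).
8P: tangent at (5, 34): λ = (3·5² + 22)/(2·34) ≡ 36/7. 7⁻¹ ≡ 35 (mod 61), so λ ≡ 36·35 ≡ 40.
  x = λ² - 5 - 5 = 1600 - 10 ≡ 4; y = λ·(5 - 4) - 34 ≡ 6. → (4, 6)
9P: (4, 6) + (5, 34). λ = (34 - 6)/(5 - 4) ≡ 28/1 mod 61. 1⁻¹ ≡ 1 (mod 61) since 1·1 = 1 ≡ 1, so λ ≡ 28.
  x = λ² - 4 - 5 = 784 - 9 ≡ 43; y = λ·(4 - 43) - 6 ≡ 0. → (43, 0)
10P: (43, 0) + (5, 34). λ = (34 - 0)/(5 - 43) ≡ 34/23 mod 61. 23⁻¹ ≡ 8 (mod 61), so λ ≡ 28.
  x = λ² - 43 - 5 = 784 - 48 ≡ 4; y = λ·(43 - 4) - 0 ≡ 55. → (4, 55)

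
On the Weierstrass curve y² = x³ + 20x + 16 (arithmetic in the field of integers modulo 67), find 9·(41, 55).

Write P = (41, 55).
Double-and-add on 9 = (1001)₂. Start with P = (41, 55) for the leading 1-bit.
double: tangent at (41, 55): λ = (3·41² + 20)/(2·55) ≡ 38/43. 43⁻¹ ≡ 53 (mod 67), so λ ≡ 38·53 ≡ 4.
  x = λ² - 41 - 41 = 16 - 82 ≡ 1; y = λ·(41 - 1) - 55 ≡ 38. → (1, 38)
double: tangent at (1, 38): λ = (3·1² + 20)/(2·38) ≡ 23/9. 9⁻¹ ≡ 15 (mod 67), so λ ≡ 23·15 ≡ 10.
  x = λ² - 1 - 1 = 100 - 2 ≡ 31; y = λ·(1 - 31) - 38 ≡ 64. → (31, 64)
double: tangent at (31, 64): λ = (3·31² + 20)/(2·64) ≡ 22/61. 61⁻¹ ≡ 11 (mod 67), so λ ≡ 22·11 ≡ 41.
  x = λ² - 31 - 31 = 1681 - 62 ≡ 11; y = λ·(31 - 11) - 64 ≡ 19. → (11, 19)
add P: (11, 19) + (41, 55). λ = (55 - 19)/(41 - 11) ≡ 36/30 mod 67. 30⁻¹ ≡ 38 (mod 67), so λ ≡ 28.
  x = λ² - 11 - 41 = 784 - 52 ≡ 62; y = λ·(11 - 62) - 19 ≡ 27. → (62, 27)

(62, 27)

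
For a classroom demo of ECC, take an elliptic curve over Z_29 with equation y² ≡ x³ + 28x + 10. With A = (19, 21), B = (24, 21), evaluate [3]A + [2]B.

First 3A:
Repeated addition: build up to 3A.
2A: tangent at (19, 21): λ = (3·19² + 28)/(2·21) ≡ 9/13. 13⁻¹ ≡ 9 (mod 29) since 13·9 = 117 ≡ 1, so λ ≡ 9·9 ≡ 23.
  x = λ² - 19 - 19 = 529 - 38 ≡ 27; y = λ·(19 - 27) - 21 ≡ 27. → (27, 27)
3A: (27, 27) + (19, 21). λ = (21 - 27)/(19 - 27) ≡ 23/21 mod 29. 21⁻¹ ≡ 18 (mod 29), so λ ≡ 8.
  x = λ² - 27 - 19 = 64 - 46 ≡ 18; y = λ·(27 - 18) - 27 ≡ 16. → (18, 16)
3A = (18, 16).
Next 2B:
Repeated addition: build up to 2B.
2B: tangent at (24, 21): λ = (3·24² + 28)/(2·21) ≡ 16/13. 13⁻¹ ≡ 9 (mod 29), so λ ≡ 16·9 ≡ 28.
  x = λ² - 24 - 24 = 784 - 48 ≡ 11; y = λ·(24 - 11) - 21 ≡ 24. → (11, 24)
2B = (11, 24).
Finally 3A + 2B:
(18, 16) + (11, 24). λ = (24 - 16)/(11 - 18) ≡ 8/22 mod 29. 22⁻¹ ≡ 4 (mod 29), so λ ≡ 3.
  x = λ² - 18 - 11 = 9 - 29 ≡ 9; y = λ·(18 - 9) - 16 ≡ 11. → (9, 11)

(9, 11)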